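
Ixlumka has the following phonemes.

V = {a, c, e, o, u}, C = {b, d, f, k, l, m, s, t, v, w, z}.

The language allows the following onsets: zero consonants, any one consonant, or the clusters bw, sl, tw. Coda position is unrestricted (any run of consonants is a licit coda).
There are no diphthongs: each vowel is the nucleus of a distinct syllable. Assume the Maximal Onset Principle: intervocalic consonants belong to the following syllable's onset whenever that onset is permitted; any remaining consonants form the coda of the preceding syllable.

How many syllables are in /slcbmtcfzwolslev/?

The vowels are c, c, o, e — 4 nuclei, so 4 syllables.

4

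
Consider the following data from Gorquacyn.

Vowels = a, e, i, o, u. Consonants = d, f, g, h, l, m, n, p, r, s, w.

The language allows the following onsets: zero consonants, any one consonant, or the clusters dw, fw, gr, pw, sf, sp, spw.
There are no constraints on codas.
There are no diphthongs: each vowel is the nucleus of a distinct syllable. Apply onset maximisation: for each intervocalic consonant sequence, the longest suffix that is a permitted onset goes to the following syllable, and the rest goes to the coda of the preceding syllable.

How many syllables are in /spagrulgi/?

3

The vowels are a, u, i — 3 nuclei, so 3 syllables.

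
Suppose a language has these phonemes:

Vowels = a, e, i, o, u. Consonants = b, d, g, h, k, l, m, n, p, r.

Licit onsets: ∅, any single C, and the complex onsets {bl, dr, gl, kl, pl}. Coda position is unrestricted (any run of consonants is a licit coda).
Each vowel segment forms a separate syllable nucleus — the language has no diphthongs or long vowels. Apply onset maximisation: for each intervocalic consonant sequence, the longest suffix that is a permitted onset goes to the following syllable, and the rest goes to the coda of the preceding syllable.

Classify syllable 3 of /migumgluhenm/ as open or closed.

Vowels present: i, u, u, e; each is a nucleus, giving 4 syllables.
V1 /i/ – V2 /u/: just /g/ — single C goes to the following onset.
V2 /u/ – V3 /u/: /mgl/ splits as /m/ + /gl/ (/gl/ is the longest suffix that is a licit onset).
V3 /u/ – V4 /e/: just /h/ — single C goes to the following onset.
Result: mi.gum.glu.henm.
Syllable 3 is /glu/; it ends in its nucleus with no coda, so it is open.

open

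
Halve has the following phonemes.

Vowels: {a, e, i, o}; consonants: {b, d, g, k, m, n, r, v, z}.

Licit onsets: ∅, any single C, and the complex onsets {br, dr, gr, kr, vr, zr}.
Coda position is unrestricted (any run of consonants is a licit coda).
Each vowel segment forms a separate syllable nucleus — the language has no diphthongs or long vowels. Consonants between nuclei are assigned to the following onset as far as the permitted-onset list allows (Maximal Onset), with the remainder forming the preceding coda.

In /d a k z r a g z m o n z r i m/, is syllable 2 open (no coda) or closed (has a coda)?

Vowels present: a, a, o, i; each is a nucleus, giving 4 syllables.
/a…a/ gap (V1→V2): /kzr/; trying suffixes from longest down, /zr/ is the first permitted one, so coda /k/ | onset /zr/.
/a…o/ gap (V2→V3): /gzm/ splits as /gz/ + /m/ (/m/ is the longest suffix that is a licit onset).
/o…i/ gap (V3→V4): /nzr/ — longest licit onset from the right is /zr/, leaving /n/ as coda.
Result: dak.zragz.mon.zrim.
Syllable 2 is /zragz/ with coda /gz/, so it is closed.

closed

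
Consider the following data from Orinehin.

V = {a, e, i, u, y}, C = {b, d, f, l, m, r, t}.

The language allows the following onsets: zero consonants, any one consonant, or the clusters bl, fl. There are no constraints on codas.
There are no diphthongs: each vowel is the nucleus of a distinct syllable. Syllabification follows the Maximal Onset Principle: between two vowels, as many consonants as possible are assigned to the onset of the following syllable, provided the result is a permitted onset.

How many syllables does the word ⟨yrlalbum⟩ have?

3

The vowels are y, a, u — 3 nuclei, so 3 syllables.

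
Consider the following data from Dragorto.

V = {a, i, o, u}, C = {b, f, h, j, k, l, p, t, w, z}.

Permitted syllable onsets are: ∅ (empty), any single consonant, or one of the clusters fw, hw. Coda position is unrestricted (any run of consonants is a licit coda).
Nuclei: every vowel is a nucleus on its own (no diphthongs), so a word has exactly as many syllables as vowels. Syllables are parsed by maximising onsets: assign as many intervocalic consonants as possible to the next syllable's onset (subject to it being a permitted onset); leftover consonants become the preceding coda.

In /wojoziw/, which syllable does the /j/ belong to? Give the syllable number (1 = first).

2

Nuclei (vowels): o, o, i → 3 syllables.
Between /o/ (V1) and /o/ (V2): just /j/ — single C goes to the following onset.
Between /o/ (V2) and /i/ (V3): /z/ is a single consonant, so it becomes the next onset.
Putting it together: wo.jo.ziw.
The /j/ is in the onset of syllable 2 (/jo/).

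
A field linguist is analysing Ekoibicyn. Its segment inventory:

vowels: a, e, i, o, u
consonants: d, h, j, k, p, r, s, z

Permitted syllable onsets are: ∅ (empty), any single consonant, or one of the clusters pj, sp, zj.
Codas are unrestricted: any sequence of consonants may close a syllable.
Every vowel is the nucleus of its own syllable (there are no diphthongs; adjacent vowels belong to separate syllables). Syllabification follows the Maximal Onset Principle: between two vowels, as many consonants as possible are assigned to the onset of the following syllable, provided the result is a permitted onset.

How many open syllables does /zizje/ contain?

The vowels are i, e — 2 nuclei, so 2 syllables.
σ1/σ2 boundary: cluster /zj/ — /zj/ is itself a permitted onset, so the whole cluster goes right; preceding coda = ∅.
Result: zi.zje.
Classifying each syllable: /zi/ (open), /zje/ (open).
Open syllables: 2.

2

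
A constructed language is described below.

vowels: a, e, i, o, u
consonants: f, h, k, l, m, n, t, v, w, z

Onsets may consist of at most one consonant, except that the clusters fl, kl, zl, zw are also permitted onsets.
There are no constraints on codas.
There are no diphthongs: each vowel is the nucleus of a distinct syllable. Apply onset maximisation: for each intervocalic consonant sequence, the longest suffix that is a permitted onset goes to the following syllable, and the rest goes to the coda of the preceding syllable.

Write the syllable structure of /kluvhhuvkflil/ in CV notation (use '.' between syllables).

CCVCC.CVCC.CCVC

Vowels present: u, u, i; each is a nucleus, giving 3 syllables.
σ1/σ2 boundary: /vhh/ — longest licit onset from the right is /h/, leaving /vh/ as coda.
σ2/σ3 boundary: /vkfl/; trying suffixes from longest down, /fl/ is the first permitted one, so coda /vk/ | onset /fl/.
Putting it together: kluvh.huvk.flil.
Mapping each syllable to C/V: /kluvh/ → CCVCC, /huvk/ → CVCC, /flil/ → CCVC.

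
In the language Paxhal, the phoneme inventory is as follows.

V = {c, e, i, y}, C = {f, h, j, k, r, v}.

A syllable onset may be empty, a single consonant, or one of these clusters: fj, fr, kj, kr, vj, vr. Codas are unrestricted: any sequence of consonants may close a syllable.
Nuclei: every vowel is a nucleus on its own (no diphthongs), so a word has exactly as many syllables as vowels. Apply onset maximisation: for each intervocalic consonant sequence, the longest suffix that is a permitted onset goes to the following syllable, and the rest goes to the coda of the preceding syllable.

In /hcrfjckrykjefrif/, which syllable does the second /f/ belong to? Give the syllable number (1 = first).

Nuclei (vowels): c, c, y, e, i → 5 syllables.
/c…c/ gap (V1→V2): /rfj/ — longest licit onset from the right is /fj/, leaving /r/ as coda.
/c…y/ gap (V2→V3): cluster /kr/ — /kr/ is itself a permitted onset, so the whole cluster goes right; preceding coda = ∅.
/y…e/ gap (V3→V4): /kj/ is a licit onset in full, so it all attaches to the next syllable.
/e…i/ gap (V4→V5): /fr/ — entire cluster is a permitted onset → onset /fr/, coda ∅.
Putting it together: hcr.fjc.kry.kje.frif.
The second /f/ is in the onset of syllable 5 (/frif/).

5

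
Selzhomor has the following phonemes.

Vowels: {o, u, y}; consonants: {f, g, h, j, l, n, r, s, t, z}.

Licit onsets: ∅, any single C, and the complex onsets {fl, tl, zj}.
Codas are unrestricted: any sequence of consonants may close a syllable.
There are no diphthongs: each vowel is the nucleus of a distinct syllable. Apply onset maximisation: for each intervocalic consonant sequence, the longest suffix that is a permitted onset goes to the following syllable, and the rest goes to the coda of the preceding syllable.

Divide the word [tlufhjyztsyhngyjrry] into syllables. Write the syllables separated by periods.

tlufh.jyzt.syhn.gyjr.ry

The vowels are u, y, y, y, y — 5 nuclei, so 5 syllables.
σ1/σ2 boundary: /fhj/ — longest licit onset from the right is /j/, leaving /fh/ as coda.
σ2/σ3 boundary: cluster /zts/ — the longest permitted-onset suffix is /s/; onset = /s/, preceding coda = /zt/.
σ3/σ4 boundary: /hng/ splits as /hn/ + /g/ (/g/ is the longest suffix that is a licit onset).
σ4/σ5 boundary: /jrr/; trying suffixes from longest down, /r/ is the first permitted one, so coda /jr/ | onset /r/.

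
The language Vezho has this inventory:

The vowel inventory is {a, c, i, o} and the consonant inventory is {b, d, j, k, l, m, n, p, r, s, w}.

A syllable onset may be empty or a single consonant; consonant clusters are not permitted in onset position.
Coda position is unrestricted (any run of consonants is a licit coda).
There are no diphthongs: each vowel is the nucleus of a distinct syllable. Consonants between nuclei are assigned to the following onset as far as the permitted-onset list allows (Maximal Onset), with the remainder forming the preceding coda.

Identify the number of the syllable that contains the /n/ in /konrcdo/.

The vowels are o, c, o — 3 nuclei, so 3 syllables.
σ1/σ2 boundary: /nr/; trying suffixes from longest down, /r/ is the first permitted one, so coda /n/ | onset /r/.
σ2/σ3 boundary: just /d/ — single C goes to the following onset.
So the parse is kon.rc.do.
The /n/ is in the coda of syllable 1 (/kon/).

1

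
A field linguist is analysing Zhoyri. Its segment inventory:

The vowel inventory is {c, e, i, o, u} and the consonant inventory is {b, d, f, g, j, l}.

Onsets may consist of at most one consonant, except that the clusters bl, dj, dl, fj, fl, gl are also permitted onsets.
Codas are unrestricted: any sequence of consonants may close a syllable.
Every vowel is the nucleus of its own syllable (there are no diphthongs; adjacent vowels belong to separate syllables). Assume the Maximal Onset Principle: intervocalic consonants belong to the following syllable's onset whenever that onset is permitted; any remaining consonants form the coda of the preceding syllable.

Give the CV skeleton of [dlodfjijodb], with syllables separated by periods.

CCVC.CCV.CVCC

The vowels are o, i, o — 3 nuclei, so 3 syllables.
V1 /o/ – V2 /i/: cluster /dfj/ — the longest permitted-onset suffix is /fj/; onset = /fj/, preceding coda = /d/.
V2 /i/ – V3 /o/: /j/ → onset of the next syllable (single consonants are always licit onsets).
Putting it together: dlod.fji.jodb.
Mapping each syllable to C/V: /dlod/ → CCVC, /fji/ → CCV, /jodb/ → CVCC.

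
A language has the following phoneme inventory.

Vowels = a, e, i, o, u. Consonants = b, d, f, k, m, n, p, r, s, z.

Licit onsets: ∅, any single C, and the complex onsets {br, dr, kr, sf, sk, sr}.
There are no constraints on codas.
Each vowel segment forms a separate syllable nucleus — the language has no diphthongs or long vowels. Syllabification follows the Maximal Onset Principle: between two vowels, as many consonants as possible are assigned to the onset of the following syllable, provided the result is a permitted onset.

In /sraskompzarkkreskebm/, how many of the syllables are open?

The vowels are a, o, a, e, e — 5 nuclei, so 5 syllables.
V1 /a/ – V2 /o/: /sk/ is a licit onset in full, so it all attaches to the next syllable.
V2 /o/ – V3 /a/: /mpz/ splits as /mp/ + /z/ (/z/ is the longest suffix that is a licit onset).
V3 /a/ – V4 /e/: cluster /rkkr/ — the longest permitted-onset suffix is /kr/; onset = /kr/, preceding coda = /rk/.
V4 /e/ – V5 /e/: /sk/ is a licit onset in full, so it all attaches to the next syllable.
So the parse is sra.skomp.zark.kre.skebm.
Classifying each syllable: /sra/ (open), /skomp/ (closed), /zark/ (closed), /kre/ (open), /skebm/ (closed).
Open syllables: 2.

2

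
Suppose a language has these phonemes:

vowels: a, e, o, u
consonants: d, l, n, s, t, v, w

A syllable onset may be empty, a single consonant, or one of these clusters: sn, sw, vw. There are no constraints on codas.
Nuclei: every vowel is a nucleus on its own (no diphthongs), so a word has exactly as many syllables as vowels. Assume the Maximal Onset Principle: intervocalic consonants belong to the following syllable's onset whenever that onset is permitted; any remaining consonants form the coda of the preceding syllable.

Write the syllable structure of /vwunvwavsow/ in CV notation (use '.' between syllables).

Vowels present: u, a, o; each is a nucleus, giving 3 syllables.
/u…a/ gap (V1→V2): /nvw/ — longest licit onset from the right is /vw/, leaving /n/ as coda.
/a…o/ gap (V2→V3): cluster /vs/ — the longest permitted-onset suffix is /s/; onset = /s/, preceding coda = /v/.
Syllabification: vwun.vwav.sow.
Mapping each syllable to C/V: /vwun/ → CCVC, /vwav/ → CCVC, /sow/ → CVC.

CCVC.CCVC.CVC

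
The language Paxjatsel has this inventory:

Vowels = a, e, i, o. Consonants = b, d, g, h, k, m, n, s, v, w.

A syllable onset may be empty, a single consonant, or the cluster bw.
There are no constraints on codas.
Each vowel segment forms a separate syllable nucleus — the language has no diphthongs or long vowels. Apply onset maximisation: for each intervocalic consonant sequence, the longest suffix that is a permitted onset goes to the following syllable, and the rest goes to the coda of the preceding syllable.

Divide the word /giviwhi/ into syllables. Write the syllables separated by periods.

The vowels are i, i, i — 3 nuclei, so 3 syllables.
V1 /i/ – V2 /i/: /v/ → onset of the next syllable (single consonants are always licit onsets).
V2 /i/ – V3 /i/: /wh/ splits as /w/ + /h/ (/h/ is the longest suffix that is a licit onset).

gi.viw.hi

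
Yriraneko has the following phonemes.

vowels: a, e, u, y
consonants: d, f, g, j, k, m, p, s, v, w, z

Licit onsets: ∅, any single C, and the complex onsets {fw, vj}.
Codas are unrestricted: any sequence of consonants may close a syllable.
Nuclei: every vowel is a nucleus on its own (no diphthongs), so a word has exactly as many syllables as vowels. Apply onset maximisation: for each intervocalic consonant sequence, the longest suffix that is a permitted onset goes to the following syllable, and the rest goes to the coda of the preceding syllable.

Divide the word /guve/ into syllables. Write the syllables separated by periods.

The vowels are u, e — 2 nuclei, so 2 syllables.
Between /u/ (V1) and /e/ (V2): /v/ → onset of the next syllable (single consonants are always licit onsets).

gu.ve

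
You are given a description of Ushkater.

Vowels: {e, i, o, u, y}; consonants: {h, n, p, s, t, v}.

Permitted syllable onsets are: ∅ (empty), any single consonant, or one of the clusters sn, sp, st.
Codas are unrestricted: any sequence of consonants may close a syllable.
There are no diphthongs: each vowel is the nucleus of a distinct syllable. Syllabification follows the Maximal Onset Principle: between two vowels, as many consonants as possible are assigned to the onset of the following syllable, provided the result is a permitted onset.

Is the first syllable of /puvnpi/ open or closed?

Vowels present: u, i; each is a nucleus, giving 2 syllables.
V1 /u/ – V2 /i/: /vnp/ — longest licit onset from the right is /p/, leaving /vn/ as coda.
Putting it together: puvn.pi.
Syllable 1 is /puvn/ with coda /vn/, so it is closed.

closed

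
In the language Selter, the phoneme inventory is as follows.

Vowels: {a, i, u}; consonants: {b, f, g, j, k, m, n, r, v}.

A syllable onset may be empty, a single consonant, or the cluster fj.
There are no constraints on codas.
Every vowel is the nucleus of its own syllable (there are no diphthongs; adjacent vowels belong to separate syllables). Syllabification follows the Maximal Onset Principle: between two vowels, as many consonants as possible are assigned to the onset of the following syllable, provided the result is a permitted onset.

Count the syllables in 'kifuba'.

3

The vowels are i, u, a — 3 nuclei, so 3 syllables.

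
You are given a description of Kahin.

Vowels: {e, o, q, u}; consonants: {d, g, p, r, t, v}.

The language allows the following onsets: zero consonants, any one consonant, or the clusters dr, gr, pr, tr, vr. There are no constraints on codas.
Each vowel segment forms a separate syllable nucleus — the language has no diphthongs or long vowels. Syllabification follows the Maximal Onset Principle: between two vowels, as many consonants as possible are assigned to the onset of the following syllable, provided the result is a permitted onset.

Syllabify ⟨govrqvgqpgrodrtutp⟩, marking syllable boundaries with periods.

Nuclei (vowels): o, q, q, o, u → 5 syllables.
/o…q/ gap (V1→V2): /vr/ — entire cluster is a permitted onset → onset /vr/, coda ∅.
/q…q/ gap (V2→V3): cluster /vg/ — the longest permitted-onset suffix is /g/; onset = /g/, preceding coda = /v/.
/q…o/ gap (V3→V4): /pgr/; trying suffixes from longest down, /gr/ is the first permitted one, so coda /p/ | onset /gr/.
/o…u/ gap (V4→V5): /drt/ splits as /dr/ + /t/ (/t/ is the longest suffix that is a licit onset).

go.vrqv.gqp.grodr.tutp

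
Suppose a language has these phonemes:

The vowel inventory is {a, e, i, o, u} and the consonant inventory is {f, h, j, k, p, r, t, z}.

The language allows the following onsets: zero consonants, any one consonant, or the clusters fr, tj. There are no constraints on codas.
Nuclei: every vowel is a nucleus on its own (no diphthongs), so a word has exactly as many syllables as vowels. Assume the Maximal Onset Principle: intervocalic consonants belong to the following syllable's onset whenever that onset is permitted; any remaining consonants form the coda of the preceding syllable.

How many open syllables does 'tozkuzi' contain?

2

The vowels are o, u, i — 3 nuclei, so 3 syllables.
/o…u/ gap (V1→V2): cluster /zk/ — the longest permitted-onset suffix is /k/; onset = /k/, preceding coda = /z/.
/u…i/ gap (V2→V3): just /z/ — single C goes to the following onset.
So the parse is toz.ku.zi.
Classifying each syllable: /toz/ (closed), /ku/ (open), /zi/ (open).
Open syllables: 2.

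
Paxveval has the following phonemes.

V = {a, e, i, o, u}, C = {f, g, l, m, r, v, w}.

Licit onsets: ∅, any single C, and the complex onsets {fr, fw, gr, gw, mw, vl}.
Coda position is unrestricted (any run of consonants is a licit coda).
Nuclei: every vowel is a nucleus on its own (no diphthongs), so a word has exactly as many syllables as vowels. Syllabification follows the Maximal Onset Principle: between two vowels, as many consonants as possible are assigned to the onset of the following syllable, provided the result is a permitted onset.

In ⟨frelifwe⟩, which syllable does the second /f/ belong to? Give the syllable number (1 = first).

Vowels present: e, i, e; each is a nucleus, giving 3 syllables.
V1 /e/ – V2 /i/: /l/ → onset of the next syllable (single consonants are always licit onsets).
V2 /i/ – V3 /e/: cluster /fw/ — /fw/ is itself a permitted onset, so the whole cluster goes right; preceding coda = ∅.
Syllabification: fre.li.fwe.
The second /f/ is in the onset of syllable 3 (/fwe/).

3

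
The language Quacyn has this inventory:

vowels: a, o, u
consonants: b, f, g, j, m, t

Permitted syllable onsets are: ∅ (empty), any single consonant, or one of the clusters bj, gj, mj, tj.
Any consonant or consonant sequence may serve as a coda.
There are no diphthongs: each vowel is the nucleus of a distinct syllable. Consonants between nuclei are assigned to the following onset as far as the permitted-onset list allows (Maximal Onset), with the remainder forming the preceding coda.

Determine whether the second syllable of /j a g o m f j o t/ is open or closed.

Vowels present: a, o, o; each is a nucleus, giving 3 syllables.
σ1/σ2 boundary: /g/ is a single consonant, so it becomes the next onset.
σ2/σ3 boundary: cluster /mfj/ — the longest permitted-onset suffix is /j/; onset = /j/, preceding coda = /mf/.
Syllabification: ja.gomf.jot.
Syllable 2 is /gomf/ with coda /mf/, so it is closed.

closed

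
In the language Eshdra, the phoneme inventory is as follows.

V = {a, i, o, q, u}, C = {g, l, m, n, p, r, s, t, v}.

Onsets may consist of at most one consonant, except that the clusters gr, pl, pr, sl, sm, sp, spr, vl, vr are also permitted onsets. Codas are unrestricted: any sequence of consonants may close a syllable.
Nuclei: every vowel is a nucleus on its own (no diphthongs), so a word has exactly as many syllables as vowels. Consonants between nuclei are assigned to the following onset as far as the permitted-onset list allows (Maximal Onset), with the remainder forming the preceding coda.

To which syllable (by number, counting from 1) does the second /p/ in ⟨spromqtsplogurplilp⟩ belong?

Vowels present: o, q, o, u, i; each is a nucleus, giving 5 syllables.
V1 /o/ – V2 /q/: /m/ is a single consonant, so it becomes the next onset.
V2 /q/ – V3 /o/: /tspl/; trying suffixes from longest down, /pl/ is the first permitted one, so coda /ts/ | onset /pl/.
V3 /o/ – V4 /u/: just /g/ — single C goes to the following onset.
V4 /u/ – V5 /i/: /rpl/; trying suffixes from longest down, /pl/ is the first permitted one, so coda /r/ | onset /pl/.
Result: spro.mqts.plo.gur.plilp.
The second /p/ is in the onset of syllable 3 (/plo/).

3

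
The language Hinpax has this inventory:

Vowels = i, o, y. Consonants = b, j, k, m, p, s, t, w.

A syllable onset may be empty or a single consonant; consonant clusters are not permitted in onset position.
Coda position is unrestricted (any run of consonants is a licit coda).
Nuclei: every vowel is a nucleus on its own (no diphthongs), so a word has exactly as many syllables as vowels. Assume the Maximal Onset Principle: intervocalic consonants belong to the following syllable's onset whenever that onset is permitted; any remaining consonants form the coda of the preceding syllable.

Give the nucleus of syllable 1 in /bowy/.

o

Nuclei (vowels): o, y → 2 syllables.
The first nucleus (vowel 1 from the left) is /o/.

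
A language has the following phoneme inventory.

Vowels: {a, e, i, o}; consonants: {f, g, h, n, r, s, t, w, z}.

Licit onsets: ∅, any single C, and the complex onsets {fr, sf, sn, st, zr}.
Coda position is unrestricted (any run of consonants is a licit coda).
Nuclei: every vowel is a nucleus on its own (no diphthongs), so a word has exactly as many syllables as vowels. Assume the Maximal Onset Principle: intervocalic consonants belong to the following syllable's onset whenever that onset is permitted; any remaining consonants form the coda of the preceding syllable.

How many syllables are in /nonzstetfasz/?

Vowels present: o, e, a; each is a nucleus, giving 3 syllables.

3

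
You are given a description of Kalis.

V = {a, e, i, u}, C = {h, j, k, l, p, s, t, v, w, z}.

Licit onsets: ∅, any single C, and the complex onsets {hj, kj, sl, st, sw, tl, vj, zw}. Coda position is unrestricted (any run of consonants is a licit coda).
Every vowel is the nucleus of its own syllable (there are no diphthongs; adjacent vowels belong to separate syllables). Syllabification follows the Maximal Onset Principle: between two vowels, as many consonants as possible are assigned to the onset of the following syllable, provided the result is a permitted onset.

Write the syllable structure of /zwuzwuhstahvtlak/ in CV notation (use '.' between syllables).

CCV.CCVC.CCVCC.CCVC

Nuclei (vowels): u, u, a, a → 4 syllables.
Between /u/ (V1) and /u/ (V2): /zw/ — entire cluster is a permitted onset → onset /zw/, coda ∅.
Between /u/ (V2) and /a/ (V3): /hst/ splits as /h/ + /st/ (/st/ is the longest suffix that is a licit onset).
Between /a/ (V3) and /a/ (V4): cluster /hvtl/ — the longest permitted-onset suffix is /tl/; onset = /tl/, preceding coda = /hv/.
Putting it together: zwu.zwuh.stahv.tlak.
Mapping each syllable to C/V: /zwu/ → CCV, /zwuh/ → CCVC, /stahv/ → CCVCC, /tlak/ → CCVC.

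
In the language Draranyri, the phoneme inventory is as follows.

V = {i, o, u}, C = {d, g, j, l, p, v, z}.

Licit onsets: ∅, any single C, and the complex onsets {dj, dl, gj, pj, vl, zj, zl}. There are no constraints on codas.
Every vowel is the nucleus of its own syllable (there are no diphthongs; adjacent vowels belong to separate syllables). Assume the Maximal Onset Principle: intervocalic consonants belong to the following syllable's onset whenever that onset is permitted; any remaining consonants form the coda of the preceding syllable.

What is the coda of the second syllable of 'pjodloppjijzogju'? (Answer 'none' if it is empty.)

p

Vowels present: o, o, i, o, u; each is a nucleus, giving 5 syllables.
Between /o/ (V1) and /o/ (V2): cluster /dl/ — /dl/ is itself a permitted onset, so the whole cluster goes right; preceding coda = ∅.
Between /o/ (V2) and /i/ (V3): /ppj/; trying suffixes from longest down, /pj/ is the first permitted one, so coda /p/ | onset /pj/.
Between /i/ (V3) and /o/ (V4): /jz/ splits as /j/ + /z/ (/z/ is the longest suffix that is a licit onset).
Between /o/ (V4) and /u/ (V5): /gj/ is a licit onset in full, so it all attaches to the next syllable.
So the parse is pjo.dlop.pjij.zo.gju.
Syllable 2 is /dlop/: onset /dl/, nucleus /o/, coda /p/.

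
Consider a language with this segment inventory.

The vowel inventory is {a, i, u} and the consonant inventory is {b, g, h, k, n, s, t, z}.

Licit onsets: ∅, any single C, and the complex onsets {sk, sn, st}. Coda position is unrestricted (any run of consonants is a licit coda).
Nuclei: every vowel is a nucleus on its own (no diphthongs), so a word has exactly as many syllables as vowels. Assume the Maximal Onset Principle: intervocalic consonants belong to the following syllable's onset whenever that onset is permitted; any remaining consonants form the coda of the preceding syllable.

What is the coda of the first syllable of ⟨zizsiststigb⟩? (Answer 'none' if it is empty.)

Nuclei (vowels): i, i, i → 3 syllables.
Between /i/ (V1) and /i/ (V2): cluster /zs/ — the longest permitted-onset suffix is /s/; onset = /s/, preceding coda = /z/.
Between /i/ (V2) and /i/ (V3): cluster /stst/ — the longest permitted-onset suffix is /st/; onset = /st/, preceding coda = /st/.
Syllabification: ziz.sist.stigb.
Syllable 1 is /ziz/: onset /z/, nucleus /i/, coda /z/.

z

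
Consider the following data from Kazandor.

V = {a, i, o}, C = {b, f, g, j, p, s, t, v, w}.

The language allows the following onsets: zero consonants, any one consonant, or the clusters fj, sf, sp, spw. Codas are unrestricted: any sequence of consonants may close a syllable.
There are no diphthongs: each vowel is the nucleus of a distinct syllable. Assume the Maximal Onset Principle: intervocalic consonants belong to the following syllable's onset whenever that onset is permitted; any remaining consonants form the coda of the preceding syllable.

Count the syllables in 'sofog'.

2

Vowels present: o, o; each is a nucleus, giving 2 syllables.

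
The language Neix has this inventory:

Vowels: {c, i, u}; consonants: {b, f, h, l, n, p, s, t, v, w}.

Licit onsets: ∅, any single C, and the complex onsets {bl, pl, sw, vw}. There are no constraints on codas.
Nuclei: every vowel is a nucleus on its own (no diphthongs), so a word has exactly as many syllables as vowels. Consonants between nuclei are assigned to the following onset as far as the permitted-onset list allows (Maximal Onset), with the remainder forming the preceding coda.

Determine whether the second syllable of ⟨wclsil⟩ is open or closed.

closed

The vowels are c, i — 2 nuclei, so 2 syllables.
Between /c/ (V1) and /i/ (V2): cluster /ls/ — the longest permitted-onset suffix is /s/; onset = /s/, preceding coda = /l/.
Result: wcl.sil.
Syllable 2 is /sil/ with coda /l/, so it is closed.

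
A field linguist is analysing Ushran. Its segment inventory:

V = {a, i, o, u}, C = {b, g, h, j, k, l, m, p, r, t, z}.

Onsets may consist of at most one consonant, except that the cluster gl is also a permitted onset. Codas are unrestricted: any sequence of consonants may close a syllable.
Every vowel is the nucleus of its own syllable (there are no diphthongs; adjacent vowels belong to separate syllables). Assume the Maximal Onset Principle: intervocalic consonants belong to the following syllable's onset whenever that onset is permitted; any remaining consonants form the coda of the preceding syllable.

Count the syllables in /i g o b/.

The vowels are i, o — 2 nuclei, so 2 syllables.

2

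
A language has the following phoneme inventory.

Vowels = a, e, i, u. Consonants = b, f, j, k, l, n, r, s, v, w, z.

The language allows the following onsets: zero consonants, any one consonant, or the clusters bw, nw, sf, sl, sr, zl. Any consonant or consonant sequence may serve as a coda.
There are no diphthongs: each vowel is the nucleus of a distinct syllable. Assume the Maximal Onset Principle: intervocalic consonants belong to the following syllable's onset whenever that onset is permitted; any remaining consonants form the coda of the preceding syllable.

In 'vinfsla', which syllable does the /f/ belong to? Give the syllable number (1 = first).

1

The vowels are i, a — 2 nuclei, so 2 syllables.
Between /i/ (V1) and /a/ (V2): /nfsl/ splits as /nf/ + /sl/ (/sl/ is the longest suffix that is a licit onset).
Result: vinf.sla.
The /f/ is in the coda of syllable 1 (/vinf/).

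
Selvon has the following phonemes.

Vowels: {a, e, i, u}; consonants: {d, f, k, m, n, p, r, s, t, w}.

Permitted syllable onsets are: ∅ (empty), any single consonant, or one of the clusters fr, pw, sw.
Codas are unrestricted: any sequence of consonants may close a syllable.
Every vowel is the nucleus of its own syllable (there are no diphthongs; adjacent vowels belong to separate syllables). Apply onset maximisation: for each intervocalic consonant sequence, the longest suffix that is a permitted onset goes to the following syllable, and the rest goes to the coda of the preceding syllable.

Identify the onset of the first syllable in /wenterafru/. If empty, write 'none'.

w

Nuclei (vowels): e, e, a, u → 4 syllables.
V1 /e/ – V2 /e/: /nt/ — longest licit onset from the right is /t/, leaving /n/ as coda.
V2 /e/ – V3 /a/: just /r/ — single C goes to the following onset.
V3 /a/ – V4 /u/: /fr/ is a licit onset in full, so it all attaches to the next syllable.
Syllabification: wen.te.ra.fru.
Syllable 1 is /wen/: onset /w/, nucleus /e/, coda /n/.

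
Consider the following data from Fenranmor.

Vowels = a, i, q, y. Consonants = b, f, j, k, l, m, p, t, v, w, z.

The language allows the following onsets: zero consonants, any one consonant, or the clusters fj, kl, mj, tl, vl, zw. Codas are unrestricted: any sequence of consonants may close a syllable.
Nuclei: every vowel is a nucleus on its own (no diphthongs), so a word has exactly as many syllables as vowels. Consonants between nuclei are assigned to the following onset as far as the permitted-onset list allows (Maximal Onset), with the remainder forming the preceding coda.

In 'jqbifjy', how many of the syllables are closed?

Nuclei (vowels): q, i, y → 3 syllables.
σ1/σ2 boundary: /b/ → onset of the next syllable (single consonants are always licit onsets).
σ2/σ3 boundary: /fj/ — entire cluster is a permitted onset → onset /fj/, coda ∅.
Result: jq.bi.fjy.
Classifying each syllable: /jq/ (open), /bi/ (open), /fjy/ (open).
Closed syllables: 0.

0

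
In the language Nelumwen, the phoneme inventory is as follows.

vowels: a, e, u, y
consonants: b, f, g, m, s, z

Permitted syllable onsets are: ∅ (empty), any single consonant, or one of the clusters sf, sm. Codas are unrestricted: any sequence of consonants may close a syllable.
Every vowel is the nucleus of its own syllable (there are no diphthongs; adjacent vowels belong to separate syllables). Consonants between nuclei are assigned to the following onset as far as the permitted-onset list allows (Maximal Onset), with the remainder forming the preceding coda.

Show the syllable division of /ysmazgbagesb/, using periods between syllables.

Vowels present: y, a, a, e; each is a nucleus, giving 4 syllables.
Between /y/ (V1) and /a/ (V2): cluster /sm/ — /sm/ is itself a permitted onset, so the whole cluster goes right; preceding coda = ∅.
Between /a/ (V2) and /a/ (V3): /zgb/; trying suffixes from longest down, /b/ is the first permitted one, so coda /zg/ | onset /b/.
Between /a/ (V3) and /e/ (V4): /g/ is a single consonant, so it becomes the next onset.

y.smazg.ba.gesb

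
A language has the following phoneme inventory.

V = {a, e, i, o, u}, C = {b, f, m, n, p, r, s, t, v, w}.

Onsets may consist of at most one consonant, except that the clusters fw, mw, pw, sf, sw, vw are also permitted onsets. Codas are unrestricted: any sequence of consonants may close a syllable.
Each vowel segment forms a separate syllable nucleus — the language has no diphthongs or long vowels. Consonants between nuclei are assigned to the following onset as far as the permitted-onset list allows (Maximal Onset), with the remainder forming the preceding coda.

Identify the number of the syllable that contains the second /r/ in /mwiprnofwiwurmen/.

4

Nuclei (vowels): i, o, i, u, e → 5 syllables.
Between /i/ (V1) and /o/ (V2): cluster /prn/ — the longest permitted-onset suffix is /n/; onset = /n/, preceding coda = /pr/.
Between /o/ (V2) and /i/ (V3): /fw/ is a licit onset in full, so it all attaches to the next syllable.
Between /i/ (V3) and /u/ (V4): /w/ → onset of the next syllable (single consonants are always licit onsets).
Between /u/ (V4) and /e/ (V5): /rm/ splits as /r/ + /m/ (/m/ is the longest suffix that is a licit onset).
Putting it together: mwipr.no.fwi.wur.men.
The second /r/ is in the coda of syllable 4 (/wur/).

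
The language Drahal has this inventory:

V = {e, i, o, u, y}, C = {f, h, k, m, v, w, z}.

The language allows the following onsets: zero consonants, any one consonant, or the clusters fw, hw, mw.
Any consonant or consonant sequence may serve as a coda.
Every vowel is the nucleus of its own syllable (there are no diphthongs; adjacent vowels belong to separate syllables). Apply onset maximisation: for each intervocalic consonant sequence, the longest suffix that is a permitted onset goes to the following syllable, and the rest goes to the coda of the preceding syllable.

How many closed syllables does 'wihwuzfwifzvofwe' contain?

Vowels present: i, u, i, o, e; each is a nucleus, giving 5 syllables.
σ1/σ2 boundary: /hw/ is a licit onset in full, so it all attaches to the next syllable.
σ2/σ3 boundary: cluster /zfw/ — the longest permitted-onset suffix is /fw/; onset = /fw/, preceding coda = /z/.
σ3/σ4 boundary: cluster /fzv/ — the longest permitted-onset suffix is /v/; onset = /v/, preceding coda = /fz/.
σ4/σ5 boundary: cluster /fw/ — /fw/ is itself a permitted onset, so the whole cluster goes right; preceding coda = ∅.
Putting it together: wi.hwuz.fwifz.vo.fwe.
Classifying each syllable: /wi/ (open), /hwuz/ (closed), /fwifz/ (closed), /vo/ (open), /fwe/ (open).
Closed syllables: 2.

2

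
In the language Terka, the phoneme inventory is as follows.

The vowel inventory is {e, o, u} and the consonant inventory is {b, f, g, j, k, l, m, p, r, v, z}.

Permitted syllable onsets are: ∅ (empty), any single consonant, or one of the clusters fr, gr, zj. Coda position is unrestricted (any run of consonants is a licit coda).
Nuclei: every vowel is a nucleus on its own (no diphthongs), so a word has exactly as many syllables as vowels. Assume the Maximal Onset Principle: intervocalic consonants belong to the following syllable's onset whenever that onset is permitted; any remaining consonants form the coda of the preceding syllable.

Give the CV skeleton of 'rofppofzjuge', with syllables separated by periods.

Nuclei (vowels): o, o, u, e → 4 syllables.
V1 /o/ – V2 /o/: cluster /fpp/ — the longest permitted-onset suffix is /p/; onset = /p/, preceding coda = /fp/.
V2 /o/ – V3 /u/: /fzj/ splits as /f/ + /zj/ (/zj/ is the longest suffix that is a licit onset).
V3 /u/ – V4 /e/: /g/ is a single consonant, so it becomes the next onset.
Syllabification: rofp.pof.zju.ge.
Mapping each syllable to C/V: /rofp/ → CVCC, /pof/ → CVC, /zju/ → CCV, /ge/ → CV.

CVCC.CVC.CCV.CV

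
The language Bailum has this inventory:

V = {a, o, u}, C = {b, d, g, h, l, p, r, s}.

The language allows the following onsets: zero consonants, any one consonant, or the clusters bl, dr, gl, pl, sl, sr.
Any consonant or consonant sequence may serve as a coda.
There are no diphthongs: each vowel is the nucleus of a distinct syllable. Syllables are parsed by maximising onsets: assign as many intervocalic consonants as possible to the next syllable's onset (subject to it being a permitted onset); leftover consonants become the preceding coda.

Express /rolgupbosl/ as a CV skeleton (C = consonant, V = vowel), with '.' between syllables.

Vowels present: o, u, o; each is a nucleus, giving 3 syllables.
V1 /o/ – V2 /u/: /lg/ splits as /l/ + /g/ (/g/ is the longest suffix that is a licit onset).
V2 /u/ – V3 /o/: /pb/ — longest licit onset from the right is /b/, leaving /p/ as coda.
Putting it together: rol.gup.bosl.
Mapping each syllable to C/V: /rol/ → CVC, /gup/ → CVC, /bosl/ → CVCC.

CVC.CVC.CVCC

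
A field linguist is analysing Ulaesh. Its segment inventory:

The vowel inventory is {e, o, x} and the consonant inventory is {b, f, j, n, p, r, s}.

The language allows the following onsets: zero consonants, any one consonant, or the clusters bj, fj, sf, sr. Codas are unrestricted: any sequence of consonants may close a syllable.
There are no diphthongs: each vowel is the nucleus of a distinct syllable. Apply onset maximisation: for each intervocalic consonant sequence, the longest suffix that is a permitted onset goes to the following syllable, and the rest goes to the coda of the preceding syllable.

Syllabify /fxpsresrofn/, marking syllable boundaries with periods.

fxp.sre.srofn

The vowels are x, e, o — 3 nuclei, so 3 syllables.
/x…e/ gap (V1→V2): /psr/; trying suffixes from longest down, /sr/ is the first permitted one, so coda /p/ | onset /sr/.
/e…o/ gap (V2→V3): /sr/ — entire cluster is a permitted onset → onset /sr/, coda ∅.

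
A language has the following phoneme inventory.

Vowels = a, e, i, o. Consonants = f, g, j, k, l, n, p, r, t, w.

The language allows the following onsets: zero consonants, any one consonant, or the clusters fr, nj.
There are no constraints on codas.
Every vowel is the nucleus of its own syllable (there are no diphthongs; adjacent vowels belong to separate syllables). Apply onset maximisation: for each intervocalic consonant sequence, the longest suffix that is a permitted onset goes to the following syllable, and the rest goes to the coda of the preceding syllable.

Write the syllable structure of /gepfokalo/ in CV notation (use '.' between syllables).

Vowels present: e, o, a, o; each is a nucleus, giving 4 syllables.
V1 /e/ – V2 /o/: /pf/; trying suffixes from longest down, /f/ is the first permitted one, so coda /p/ | onset /f/.
V2 /o/ – V3 /a/: /k/ → onset of the next syllable (single consonants are always licit onsets).
V3 /a/ – V4 /o/: /l/ is a single consonant, so it becomes the next onset.
Syllabification: gep.fo.ka.lo.
Mapping each syllable to C/V: /gep/ → CVC, /fo/ → CV, /ka/ → CV, /lo/ → CV.

CVC.CV.CV.CV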